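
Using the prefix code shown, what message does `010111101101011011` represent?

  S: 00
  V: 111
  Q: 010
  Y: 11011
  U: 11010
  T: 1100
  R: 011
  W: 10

Read left to right; each codeword is recognised as soon as it completes (prefix code):
  010→Q | 111→V | 10→W | 11010→U | 11011→Y
Decoded message: QVWUY

QVWUY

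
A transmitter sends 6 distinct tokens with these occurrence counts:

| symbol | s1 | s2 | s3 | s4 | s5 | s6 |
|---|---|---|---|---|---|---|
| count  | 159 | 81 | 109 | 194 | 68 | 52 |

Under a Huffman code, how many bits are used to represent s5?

3

Build the tree from the bottom:
combine s6(52), s5(68) → 120
combine s2(81), s3(109) → 190
combine 120, s1(159) → 279
combine 190, s4(194) → 384
combine 279, 384 → 663
s5's leaf is at depth 3, giving a 3-bit codeword.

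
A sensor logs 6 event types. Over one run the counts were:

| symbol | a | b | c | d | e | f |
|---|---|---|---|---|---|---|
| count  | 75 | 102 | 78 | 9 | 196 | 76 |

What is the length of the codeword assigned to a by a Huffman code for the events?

4

Repeatedly merge the two smallest:
merge d(9) and a(75): 84
merge f(76) and c(78): 154
merge 84 and b(102): 186
merge 154 and 186: 340
merge e(196) and 340: 536
The subtree containing a is merged 4 times, so code length = 4.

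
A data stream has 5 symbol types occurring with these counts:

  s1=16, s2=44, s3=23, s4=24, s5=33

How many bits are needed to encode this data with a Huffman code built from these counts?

319

Greedily combine the two least-frequent nodes:
s1(16) + s3(23) → 39
s4(24) + s5(33) → 57
39 + s2(44) → 83
57 + 83 → 140
Total encoded bits = sum of merged weights = 39 + 57 + 83 + 140 = 319.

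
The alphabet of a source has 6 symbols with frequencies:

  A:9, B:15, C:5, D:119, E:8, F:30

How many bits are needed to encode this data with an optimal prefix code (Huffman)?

Build the Huffman tree bottom-up:
combine C(5), E(8) → 13
combine A(9), 13 → 22
combine B(15), 22 → 37
combine F(30), 37 → 67
combine 67, D(119) → 186
The encoded length is the sum of every internal node's weight: 13 + 22 + 37 + 67 + 186 = 325 bits.

325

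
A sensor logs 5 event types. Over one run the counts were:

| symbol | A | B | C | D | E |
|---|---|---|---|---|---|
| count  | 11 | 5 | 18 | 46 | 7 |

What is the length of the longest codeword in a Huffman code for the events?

4

Merge the two lowest-weight nodes at each step:
combine B(5), E(7) → 12
combine A(11), 12 → 23
combine C(18), 23 → 41
combine 41, D(46) → 87
The first pair merged (B, E) ends up deepest, at depth 4.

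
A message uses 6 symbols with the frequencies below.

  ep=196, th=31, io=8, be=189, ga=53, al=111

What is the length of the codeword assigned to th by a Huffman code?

4

Repeatedly merge the two smallest:
merge io(8) and th(31): 39
merge 39 and ga(53): 92
merge 92 and al(111): 203
merge be(189) and ep(196): 385
merge 203 and 385: 588
th's leaf is at depth 4, giving a 4-bit codeword.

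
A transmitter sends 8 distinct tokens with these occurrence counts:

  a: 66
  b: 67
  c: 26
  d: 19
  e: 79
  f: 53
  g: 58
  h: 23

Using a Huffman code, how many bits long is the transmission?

Greedily combine the two least-frequent nodes:
merge d(19) and h(23): 42
merge c(26) and 42: 68
merge f(53) and g(58): 111
merge a(66) and b(67): 133
merge 68 and e(79): 147
merge 111 and 133: 244
merge 147 and 244: 391
Total encoded bits = sum of merged weights = 42 + 68 + 111 + 133 + 147 + 244 + 391 = 1136.

1136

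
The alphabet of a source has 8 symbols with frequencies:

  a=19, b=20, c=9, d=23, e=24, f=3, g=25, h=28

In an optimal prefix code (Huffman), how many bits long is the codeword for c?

4

Huffman merges, smallest pair first:
f(3) + c(9) → 12
12 + a(19) → 31
b(20) + d(23) → 43
e(24) + g(25) → 49
h(28) + 31 → 59
43 + 49 → 92
59 + 92 → 151
The subtree containing c is merged 4 times, so code length = 4.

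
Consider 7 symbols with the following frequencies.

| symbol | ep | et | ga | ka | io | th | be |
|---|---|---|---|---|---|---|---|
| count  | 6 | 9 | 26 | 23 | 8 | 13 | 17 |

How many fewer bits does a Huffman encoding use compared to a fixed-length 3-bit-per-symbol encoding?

Fixed-length: 3 bits × 102 symbols = 306 bits.
Huffman merges:
ep(6) + io(8) → 14
et(9) + th(13) → 22
14 + be(17) → 31
22 + ka(23) → 45
ga(26) + 31 → 57
45 + 57 → 102
Huffman total = 14 + 22 + 31 + 45 + 57 + 102 = 271 bits.
Saving = 306 − 271 = 35 bits.

35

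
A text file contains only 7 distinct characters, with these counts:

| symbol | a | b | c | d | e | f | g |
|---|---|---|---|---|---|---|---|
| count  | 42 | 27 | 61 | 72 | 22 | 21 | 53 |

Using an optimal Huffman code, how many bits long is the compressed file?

Build the Huffman tree bottom-up:
combine f(21), e(22) → 43
combine b(27), a(42) → 69
combine 43, g(53) → 96
combine c(61), 69 → 130
combine d(72), 96 → 168
combine 130, 168 → 298
Each symbol's bit-cost is frequency × depth; summing gives 804 bits (equivalently 43 + 69 + 96 + 130 + 168 + 298).

804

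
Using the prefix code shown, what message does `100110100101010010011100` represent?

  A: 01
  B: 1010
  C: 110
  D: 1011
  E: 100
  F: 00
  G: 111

Read left to right; each codeword is recognised as soon as it completes (prefix code):
  100→E | 110→C | 100→E | 1010→B | 100→E | 100→E | 111→G | 00→F
Decoded message: ECEBEEGF

ECEBEEGF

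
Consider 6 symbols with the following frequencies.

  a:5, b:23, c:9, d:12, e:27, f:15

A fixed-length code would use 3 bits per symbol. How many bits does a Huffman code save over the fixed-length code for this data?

51

Fixed-length: 3 bits × 91 symbols = 273 bits.
Huffman merges:
combine a(5), c(9) → 14
combine d(12), 14 → 26
combine f(15), b(23) → 38
combine 26, e(27) → 53
combine 38, 53 → 91
Huffman total = 14 + 26 + 38 + 53 + 91 = 222 bits.
Saving = 273 − 222 = 51 bits.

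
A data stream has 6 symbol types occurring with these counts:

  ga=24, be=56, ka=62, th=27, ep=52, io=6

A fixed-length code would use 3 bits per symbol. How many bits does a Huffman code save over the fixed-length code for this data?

140

Fixed-length: 3 bits × 227 symbols = 681 bits.
Huffman merges:
io(6) + ga(24) → 30
th(27) + 30 → 57
ep(52) + be(56) → 108
57 + ka(62) → 119
108 + 119 → 227
Huffman total = 30 + 57 + 108 + 119 + 227 = 541 bits.
Saving = 681 − 541 = 140 bits.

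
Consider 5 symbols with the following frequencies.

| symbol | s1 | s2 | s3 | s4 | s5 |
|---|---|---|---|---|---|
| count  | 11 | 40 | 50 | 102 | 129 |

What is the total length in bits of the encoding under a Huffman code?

687

Merge the two smallest weights repeatedly:
s1(11) + s2(40) → 51
s3(50) + 51 → 101
101 + s4(102) → 203
s5(129) + 203 → 332
Each symbol's bit-cost is frequency × depth; summing gives 687 bits (equivalently 51 + 101 + 203 + 332).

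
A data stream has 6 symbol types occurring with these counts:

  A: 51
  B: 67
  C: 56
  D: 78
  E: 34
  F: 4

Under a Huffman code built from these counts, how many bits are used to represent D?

2

Build the tree from the bottom:
merge F(4) and E(34): 38
merge 38 and A(51): 89
merge C(56) and B(67): 123
merge D(78) and 89: 167
merge 123 and 167: 290
D's leaf is at depth 2, giving a 2-bit codeword.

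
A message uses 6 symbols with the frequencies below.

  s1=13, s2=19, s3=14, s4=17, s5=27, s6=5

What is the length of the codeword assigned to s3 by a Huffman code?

Build the tree from the bottom:
combine s6(5), s1(13) → 18
combine s3(14), s4(17) → 31
combine 18, s2(19) → 37
combine s5(27), 31 → 58
combine 37, 58 → 95
The subtree containing s3 is merged 3 times, so code length = 3.

3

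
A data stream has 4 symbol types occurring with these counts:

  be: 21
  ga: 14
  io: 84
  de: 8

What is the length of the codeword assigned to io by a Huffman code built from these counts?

1

Repeatedly merge the two smallest:
de(8) + ga(14) → 22
be(21) + 22 → 43
43 + io(84) → 127
io sits one level below the root: a 1-bit codeword.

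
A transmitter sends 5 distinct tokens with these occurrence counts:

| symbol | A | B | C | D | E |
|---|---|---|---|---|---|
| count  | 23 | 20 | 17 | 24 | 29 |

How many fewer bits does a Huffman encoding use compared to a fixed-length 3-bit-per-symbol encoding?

Fixed-length: 3 bits × 113 symbols = 339 bits.
Huffman merges:
combine C(17), B(20) → 37
combine A(23), D(24) → 47
combine E(29), 37 → 66
combine 47, 66 → 113
Huffman total = 37 + 47 + 66 + 113 = 263 bits.
Saving = 339 − 263 = 76 bits.

76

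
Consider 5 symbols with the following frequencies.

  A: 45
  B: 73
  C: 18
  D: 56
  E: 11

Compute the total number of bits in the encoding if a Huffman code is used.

435

Merge the two smallest weights repeatedly:
E(11) + C(18) → 29
29 + A(45) → 74
D(56) + B(73) → 129
74 + 129 → 203
Each symbol's bit-cost is frequency × depth; summing gives 435 bits (equivalently 29 + 74 + 129 + 203).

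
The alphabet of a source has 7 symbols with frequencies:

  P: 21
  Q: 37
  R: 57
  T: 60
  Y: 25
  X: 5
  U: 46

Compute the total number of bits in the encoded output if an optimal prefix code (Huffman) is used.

662

Greedily combine the two least-frequent nodes:
X(5) + P(21) → 26
Y(25) + 26 → 51
Q(37) + U(46) → 83
51 + R(57) → 108
T(60) + 83 → 143
108 + 143 → 251
The encoded length is the sum of every internal node's weight: 26 + 51 + 83 + 108 + 143 + 251 = 662 bits.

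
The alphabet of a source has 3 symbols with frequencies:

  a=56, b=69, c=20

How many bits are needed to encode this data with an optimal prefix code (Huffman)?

Greedily combine the two least-frequent nodes:
c(20) + a(56) → 76
b(69) + 76 → 145
The encoded length is the sum of every internal node's weight: 76 + 145 = 221 bits.

221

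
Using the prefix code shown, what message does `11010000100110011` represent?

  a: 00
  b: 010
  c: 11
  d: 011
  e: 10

Read left to right; each codeword is recognised as soon as it completes (prefix code):
  11→c | 010→b | 00→a | 010→b | 011→d | 00→a | 11→c
Decoded message: cbabdac

cbabdac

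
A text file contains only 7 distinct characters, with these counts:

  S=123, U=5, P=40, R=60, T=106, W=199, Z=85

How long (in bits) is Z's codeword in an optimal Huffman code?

Repeatedly merge the two smallest:
U(5) + P(40) → 45
45 + R(60) → 105
Z(85) + 105 → 190
T(106) + S(123) → 229
190 + W(199) → 389
229 + 389 → 618
Z's leaf is at depth 3, giving a 3-bit codeword.

3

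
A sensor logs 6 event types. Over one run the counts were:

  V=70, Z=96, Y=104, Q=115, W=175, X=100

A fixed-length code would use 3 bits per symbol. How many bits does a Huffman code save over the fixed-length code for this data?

290

Fixed-length: 3 bits × 660 symbols = 1980 bits.
Huffman merges:
merge V(70) and Z(96): 166
merge X(100) and Y(104): 204
merge Q(115) and 166: 281
merge W(175) and 204: 379
merge 281 and 379: 660
Huffman total = 166 + 204 + 281 + 379 + 660 = 1690 bits.
Saving = 1980 − 1690 = 290 bits.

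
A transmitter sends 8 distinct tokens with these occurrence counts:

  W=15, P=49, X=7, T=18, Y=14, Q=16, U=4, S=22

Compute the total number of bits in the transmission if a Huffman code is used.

397

Merge the two smallest weights repeatedly:
merge U(4) and X(7): 11
merge 11 and Y(14): 25
merge W(15) and Q(16): 31
merge T(18) and S(22): 40
merge 25 and 31: 56
merge 40 and P(49): 89
merge 56 and 89: 145
Total encoded bits = sum of merged weights = 11 + 25 + 31 + 40 + 56 + 89 + 145 = 397.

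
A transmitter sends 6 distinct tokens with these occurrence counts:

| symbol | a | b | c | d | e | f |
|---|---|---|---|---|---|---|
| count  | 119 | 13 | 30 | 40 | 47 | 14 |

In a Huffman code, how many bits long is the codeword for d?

3

Huffman merges, smallest pair first:
combine b(13), f(14) → 27
combine 27, c(30) → 57
combine d(40), e(47) → 87
combine 57, 87 → 144
combine a(119), 144 → 263
d sits 3 levels below the root, so its codeword is 3 bits.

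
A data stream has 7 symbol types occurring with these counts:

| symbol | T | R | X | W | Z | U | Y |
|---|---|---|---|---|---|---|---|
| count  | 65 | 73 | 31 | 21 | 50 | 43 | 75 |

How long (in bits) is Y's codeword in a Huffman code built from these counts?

2

Huffman merges, smallest pair first:
merge W(21) and X(31): 52
merge U(43) and Z(50): 93
merge 52 and T(65): 117
merge R(73) and Y(75): 148
merge 93 and 117: 210
merge 148 and 210: 358
Y's leaf is at depth 2, giving a 2-bit codeword.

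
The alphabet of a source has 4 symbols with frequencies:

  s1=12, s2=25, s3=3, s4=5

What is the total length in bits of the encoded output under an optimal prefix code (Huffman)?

73

Merge the two smallest weights repeatedly:
combine s3(3), s4(5) → 8
combine 8, s1(12) → 20
combine 20, s2(25) → 45
Each symbol's bit-cost is frequency × depth; summing gives 73 bits (equivalently 8 + 20 + 45).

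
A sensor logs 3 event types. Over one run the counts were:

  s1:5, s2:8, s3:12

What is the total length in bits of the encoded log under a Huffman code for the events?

38

Merge the two smallest weights repeatedly:
merge s1(5) and s2(8): 13
merge s3(12) and 13: 25
The encoded length is the sum of every internal node's weight: 13 + 25 = 38 bits.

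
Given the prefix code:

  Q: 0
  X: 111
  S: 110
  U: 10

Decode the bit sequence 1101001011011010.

Read left to right; each codeword is recognised as soon as it completes (prefix code):
  110→S | 10→U | 0→Q | 10→U | 110→S | 110→S | 10→U
Decoded message: SUQUSSU

SUQUSSU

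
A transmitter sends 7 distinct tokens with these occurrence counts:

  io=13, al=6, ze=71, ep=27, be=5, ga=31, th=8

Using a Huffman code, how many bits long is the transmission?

Merge the two smallest weights repeatedly:
be(5) + al(6) → 11
th(8) + 11 → 19
io(13) + 19 → 32
ep(27) + ga(31) → 58
32 + 58 → 90
ze(71) + 90 → 161
Each symbol's bit-cost is frequency × depth; summing gives 371 bits (equivalently 11 + 19 + 32 + 58 + 90 + 161).

371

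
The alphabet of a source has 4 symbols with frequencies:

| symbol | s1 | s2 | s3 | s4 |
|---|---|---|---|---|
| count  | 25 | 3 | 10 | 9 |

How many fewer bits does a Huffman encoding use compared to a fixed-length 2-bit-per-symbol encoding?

13

Fixed-length: 2 bits × 47 symbols = 94 bits.
Huffman merges:
combine s2(3), s4(9) → 12
combine s3(10), 12 → 22
combine 22, s1(25) → 47
Huffman total = 12 + 22 + 47 = 81 bits.
Saving = 94 − 81 = 13 bits.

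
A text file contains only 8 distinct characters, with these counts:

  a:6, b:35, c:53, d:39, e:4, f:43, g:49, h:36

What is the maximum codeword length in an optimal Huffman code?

5

Merge the two lowest-weight nodes at each step:
merge e(4) and a(6): 10
merge 10 and b(35): 45
merge h(36) and d(39): 75
merge f(43) and 45: 88
merge g(49) and c(53): 102
merge 75 and 88: 163
merge 102 and 163: 265
Maximum depth reached is 5.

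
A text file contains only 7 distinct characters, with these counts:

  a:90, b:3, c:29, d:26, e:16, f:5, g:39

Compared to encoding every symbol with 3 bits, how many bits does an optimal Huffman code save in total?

148

Fixed-length: 3 bits × 208 symbols = 624 bits.
Huffman merges:
combine b(3), f(5) → 8
combine 8, e(16) → 24
combine 24, d(26) → 50
combine c(29), g(39) → 68
combine 50, 68 → 118
combine a(90), 118 → 208
Huffman total = 8 + 24 + 50 + 68 + 118 + 208 = 476 bits.
Saving = 624 − 476 = 148 bits.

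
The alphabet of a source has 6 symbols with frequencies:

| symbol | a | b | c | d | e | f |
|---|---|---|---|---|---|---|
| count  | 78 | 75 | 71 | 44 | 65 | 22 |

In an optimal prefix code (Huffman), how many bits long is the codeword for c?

2

Build the tree from the bottom:
f(22) + d(44) → 66
e(65) + 66 → 131
c(71) + b(75) → 146
a(78) + 131 → 209
146 + 209 → 355
c's leaf is at depth 2, giving a 2-bit codeword.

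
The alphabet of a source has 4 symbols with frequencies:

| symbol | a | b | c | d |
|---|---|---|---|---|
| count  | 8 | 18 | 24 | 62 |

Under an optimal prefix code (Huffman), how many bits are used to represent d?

1

Repeatedly merge the two smallest:
a(8) + b(18) → 26
c(24) + 26 → 50
50 + d(62) → 112
d sits one level below the root: a 1-bit codeword.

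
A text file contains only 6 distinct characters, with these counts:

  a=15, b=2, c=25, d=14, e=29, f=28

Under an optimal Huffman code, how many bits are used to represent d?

4

Huffman merges, smallest pair first:
merge b(2) and d(14): 16
merge a(15) and 16: 31
merge c(25) and f(28): 53
merge e(29) and 31: 60
merge 53 and 60: 113
The subtree containing d is merged 4 times, so code length = 4.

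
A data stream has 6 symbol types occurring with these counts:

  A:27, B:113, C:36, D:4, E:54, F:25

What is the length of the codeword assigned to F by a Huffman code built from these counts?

4

Repeatedly merge the two smallest:
D(4) + F(25) → 29
A(27) + 29 → 56
C(36) + E(54) → 90
56 + 90 → 146
B(113) + 146 → 259
F sits 4 levels below the root, so its codeword is 4 bits.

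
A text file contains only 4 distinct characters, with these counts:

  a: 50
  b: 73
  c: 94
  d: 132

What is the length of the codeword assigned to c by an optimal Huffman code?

Build the tree from the bottom:
combine a(50), b(73) → 123
combine c(94), 123 → 217
combine d(132), 217 → 349
c's leaf is at depth 2, giving a 2-bit codeword.

2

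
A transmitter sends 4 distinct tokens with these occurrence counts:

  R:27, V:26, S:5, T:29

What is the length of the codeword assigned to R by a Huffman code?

Huffman merges, smallest pair first:
combine S(5), V(26) → 31
combine R(27), T(29) → 56
combine 31, 56 → 87
R sits 2 levels below the root, so its codeword is 2 bits.

2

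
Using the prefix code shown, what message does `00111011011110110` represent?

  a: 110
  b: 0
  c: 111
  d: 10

Read left to right; each codeword is recognised as soon as it completes (prefix code):
  0→b | 0→b | 111→c | 0→b | 110→a | 111→c | 10→d | 110→a
Decoded message: bbcbacda

bbcbacda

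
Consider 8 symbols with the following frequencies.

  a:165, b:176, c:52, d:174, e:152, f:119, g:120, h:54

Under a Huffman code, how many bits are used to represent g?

Huffman merges, smallest pair first:
merge c(52) and h(54): 106
merge 106 and f(119): 225
merge g(120) and e(152): 272
merge a(165) and d(174): 339
merge b(176) and 225: 401
merge 272 and 339: 611
merge 401 and 611: 1012
g's leaf is at depth 3, giving a 3-bit codeword.

3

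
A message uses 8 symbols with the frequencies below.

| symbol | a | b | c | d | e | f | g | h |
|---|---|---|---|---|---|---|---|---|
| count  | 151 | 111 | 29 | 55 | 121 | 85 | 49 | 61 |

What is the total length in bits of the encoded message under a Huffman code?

Greedily combine the two least-frequent nodes:
merge c(29) and g(49): 78
merge d(55) and h(61): 116
merge 78 and f(85): 163
merge b(111) and 116: 227
merge e(121) and a(151): 272
merge 163 and 227: 390
merge 272 and 390: 662
Total encoded bits = sum of merged weights = 78 + 116 + 163 + 227 + 272 + 390 + 662 = 1908.

1908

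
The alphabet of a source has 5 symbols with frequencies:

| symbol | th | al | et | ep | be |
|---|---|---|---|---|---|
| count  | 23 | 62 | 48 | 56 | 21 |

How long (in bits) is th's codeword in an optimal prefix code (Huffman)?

3

Repeatedly merge the two smallest:
combine be(21), th(23) → 44
combine 44, et(48) → 92
combine ep(56), al(62) → 118
combine 92, 118 → 210
th sits 3 levels below the root, so its codeword is 3 bits.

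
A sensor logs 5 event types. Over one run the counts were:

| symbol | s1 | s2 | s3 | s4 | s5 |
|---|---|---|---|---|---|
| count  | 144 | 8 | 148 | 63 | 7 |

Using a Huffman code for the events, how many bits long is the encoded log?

Greedily combine the two least-frequent nodes:
s5(7) + s2(8) → 15
15 + s4(63) → 78
78 + s1(144) → 222
s3(148) + 222 → 370
Each symbol's bit-cost is frequency × depth; summing gives 685 bits (equivalently 15 + 78 + 222 + 370).

685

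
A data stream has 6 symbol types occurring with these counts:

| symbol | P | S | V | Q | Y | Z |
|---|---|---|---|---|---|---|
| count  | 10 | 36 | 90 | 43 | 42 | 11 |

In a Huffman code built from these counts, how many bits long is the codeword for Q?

3

Build the tree from the bottom:
combine P(10), Z(11) → 21
combine 21, S(36) → 57
combine Y(42), Q(43) → 85
combine 57, 85 → 142
combine V(90), 142 → 232
The subtree containing Q is merged 3 times, so code length = 3.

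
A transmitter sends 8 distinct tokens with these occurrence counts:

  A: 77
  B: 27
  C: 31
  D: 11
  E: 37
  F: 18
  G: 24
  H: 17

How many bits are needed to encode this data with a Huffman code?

Merge the two smallest weights repeatedly:
D(11) + H(17) → 28
F(18) + G(24) → 42
B(27) + 28 → 55
C(31) + E(37) → 68
42 + 55 → 97
68 + A(77) → 145
97 + 145 → 242
Total encoded bits = sum of merged weights = 28 + 42 + 55 + 68 + 97 + 145 + 242 = 677.

677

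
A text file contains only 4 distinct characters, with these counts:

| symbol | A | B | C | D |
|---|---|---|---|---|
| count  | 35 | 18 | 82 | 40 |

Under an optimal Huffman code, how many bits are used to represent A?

Huffman merges, smallest pair first:
B(18) + A(35) → 53
D(40) + 53 → 93
C(82) + 93 → 175
The subtree containing A is merged 3 times, so code length = 3.

3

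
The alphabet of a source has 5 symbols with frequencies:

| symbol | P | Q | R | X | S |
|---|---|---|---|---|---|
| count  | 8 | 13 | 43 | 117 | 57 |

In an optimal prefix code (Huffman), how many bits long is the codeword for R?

Build the tree from the bottom:
combine P(8), Q(13) → 21
combine 21, R(43) → 64
combine S(57), 64 → 121
combine X(117), 121 → 238
The subtree containing R is merged 3 times, so code length = 3.

3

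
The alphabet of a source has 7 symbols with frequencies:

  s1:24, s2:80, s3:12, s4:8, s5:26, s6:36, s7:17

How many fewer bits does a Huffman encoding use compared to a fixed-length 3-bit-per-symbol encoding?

103

Fixed-length: 3 bits × 203 symbols = 609 bits.
Huffman merges:
combine s4(8), s3(12) → 20
combine s7(17), 20 → 37
combine s1(24), s5(26) → 50
combine s6(36), 37 → 73
combine 50, 73 → 123
combine s2(80), 123 → 203
Huffman total = 20 + 37 + 50 + 73 + 123 + 203 = 506 bits.
Saving = 609 − 506 = 103 bits.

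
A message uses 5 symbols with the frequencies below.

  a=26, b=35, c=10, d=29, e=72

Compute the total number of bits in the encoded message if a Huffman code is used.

Merge the two smallest weights repeatedly:
combine c(10), a(26) → 36
combine d(29), b(35) → 64
combine 36, 64 → 100
combine e(72), 100 → 172
Total encoded bits = sum of merged weights = 36 + 64 + 100 + 172 = 372.

372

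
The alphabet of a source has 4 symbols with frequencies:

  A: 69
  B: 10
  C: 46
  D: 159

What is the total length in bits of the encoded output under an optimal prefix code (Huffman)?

Merge the two smallest weights repeatedly:
combine B(10), C(46) → 56
combine 56, A(69) → 125
combine 125, D(159) → 284
Each symbol's bit-cost is frequency × depth; summing gives 465 bits (equivalently 56 + 125 + 284).

465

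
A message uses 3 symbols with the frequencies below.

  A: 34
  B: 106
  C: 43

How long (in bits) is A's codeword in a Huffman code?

2

Build the tree from the bottom:
merge A(34) and C(43): 77
merge 77 and B(106): 183
A's leaf is at depth 2, giving a 2-bit codeword.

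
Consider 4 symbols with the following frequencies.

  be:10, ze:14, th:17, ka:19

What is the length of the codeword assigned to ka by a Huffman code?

Build the tree from the bottom:
merge be(10) and ze(14): 24
merge th(17) and ka(19): 36
merge 24 and 36: 60
The subtree containing ka is merged 2 times, so code length = 2.

2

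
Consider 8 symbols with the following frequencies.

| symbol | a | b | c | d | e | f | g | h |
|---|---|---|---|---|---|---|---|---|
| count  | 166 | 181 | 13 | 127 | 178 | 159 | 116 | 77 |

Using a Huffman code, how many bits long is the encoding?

2960

Merge the two smallest weights repeatedly:
c(13) + h(77) → 90
90 + g(116) → 206
d(127) + f(159) → 286
a(166) + e(178) → 344
b(181) + 206 → 387
286 + 344 → 630
387 + 630 → 1017
The encoded length is the sum of every internal node's weight: 90 + 206 + 286 + 344 + 387 + 630 + 1017 = 2960 bits.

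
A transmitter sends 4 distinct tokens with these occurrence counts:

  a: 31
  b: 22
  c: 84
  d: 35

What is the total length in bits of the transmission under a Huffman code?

Greedily combine the two least-frequent nodes:
combine b(22), a(31) → 53
combine d(35), 53 → 88
combine c(84), 88 → 172
Total encoded bits = sum of merged weights = 53 + 88 + 172 = 313.

313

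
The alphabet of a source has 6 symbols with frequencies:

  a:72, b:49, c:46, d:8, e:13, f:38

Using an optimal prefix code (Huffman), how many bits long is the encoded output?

532

Build the Huffman tree bottom-up:
merge d(8) and e(13): 21
merge 21 and f(38): 59
merge c(46) and b(49): 95
merge 59 and a(72): 131
merge 95 and 131: 226
Each symbol's bit-cost is frequency × depth; summing gives 532 bits (equivalently 21 + 59 + 95 + 131 + 226).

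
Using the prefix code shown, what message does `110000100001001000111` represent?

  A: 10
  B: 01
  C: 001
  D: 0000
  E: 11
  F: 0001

Read left to right; each codeword is recognised as soon as it completes (prefix code):
  11→E | 0000→D | 10→A | 0001→F | 001→C | 0001→F | 11→E
Decoded message: EDAFCFE

EDAFCFE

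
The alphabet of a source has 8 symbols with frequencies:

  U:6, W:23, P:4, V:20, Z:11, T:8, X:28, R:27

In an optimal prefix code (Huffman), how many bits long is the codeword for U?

5

Repeatedly merge the two smallest:
merge P(4) and U(6): 10
merge T(8) and 10: 18
merge Z(11) and 18: 29
merge V(20) and W(23): 43
merge R(27) and X(28): 55
merge 29 and 43: 72
merge 55 and 72: 127
U sits 5 levels below the root, so its codeword is 5 bits.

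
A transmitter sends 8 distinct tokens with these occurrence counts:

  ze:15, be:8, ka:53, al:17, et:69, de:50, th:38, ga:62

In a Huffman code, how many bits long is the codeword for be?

5

Repeatedly merge the two smallest:
combine be(8), ze(15) → 23
combine al(17), 23 → 40
combine th(38), 40 → 78
combine de(50), ka(53) → 103
combine ga(62), et(69) → 131
combine 78, 103 → 181
combine 131, 181 → 312
The subtree containing be is merged 5 times, so code length = 5.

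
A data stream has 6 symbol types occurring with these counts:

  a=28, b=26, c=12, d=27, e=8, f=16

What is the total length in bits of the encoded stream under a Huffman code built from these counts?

290

Merge the two smallest weights repeatedly:
e(8) + c(12) → 20
f(16) + 20 → 36
b(26) + d(27) → 53
a(28) + 36 → 64
53 + 64 → 117
Each symbol's bit-cost is frequency × depth; summing gives 290 bits (equivalently 20 + 36 + 53 + 64 + 117).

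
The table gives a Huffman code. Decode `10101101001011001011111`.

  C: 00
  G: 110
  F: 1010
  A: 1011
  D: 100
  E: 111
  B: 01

FGDACAE

Read left to right; each codeword is recognised as soon as it completes (prefix code):
  1010→F | 110→G | 100→D | 1011→A | 00→C | 1011→A | 111→E
Decoded message: FGDACAE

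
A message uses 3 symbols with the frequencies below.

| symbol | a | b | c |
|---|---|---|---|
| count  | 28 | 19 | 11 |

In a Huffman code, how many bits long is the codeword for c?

Huffman merges, smallest pair first:
merge c(11) and b(19): 30
merge a(28) and 30: 58
c sits 2 levels below the root, so its codeword is 2 bits.

2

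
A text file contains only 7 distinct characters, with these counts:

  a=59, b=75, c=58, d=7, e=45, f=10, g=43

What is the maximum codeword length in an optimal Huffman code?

4

Merge the two lowest-weight nodes at each step:
combine d(7), f(10) → 17
combine 17, g(43) → 60
combine e(45), c(58) → 103
combine a(59), 60 → 119
combine b(75), 103 → 178
combine 119, 178 → 297
Maximum depth reached is 4.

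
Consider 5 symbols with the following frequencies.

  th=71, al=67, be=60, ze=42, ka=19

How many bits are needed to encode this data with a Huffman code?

579

Greedily combine the two least-frequent nodes:
combine ka(19), ze(42) → 61
combine be(60), 61 → 121
combine al(67), th(71) → 138
combine 121, 138 → 259
Each symbol's bit-cost is frequency × depth; summing gives 579 bits (equivalently 61 + 121 + 138 + 259).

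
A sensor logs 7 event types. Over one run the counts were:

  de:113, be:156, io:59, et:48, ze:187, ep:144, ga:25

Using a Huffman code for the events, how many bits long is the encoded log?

Greedily combine the two least-frequent nodes:
combine ga(25), et(48) → 73
combine io(59), 73 → 132
combine de(113), 132 → 245
combine ep(144), be(156) → 300
combine ze(187), 245 → 432
combine 300, 432 → 732
Total encoded bits = sum of merged weights = 73 + 132 + 245 + 300 + 432 + 732 = 1914.

1914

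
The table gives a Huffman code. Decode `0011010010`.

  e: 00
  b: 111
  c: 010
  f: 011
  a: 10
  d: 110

edac

Read left to right; each codeword is recognised as soon as it completes (prefix code):
  00→e | 110→d | 10→a | 010→c
Decoded message: edac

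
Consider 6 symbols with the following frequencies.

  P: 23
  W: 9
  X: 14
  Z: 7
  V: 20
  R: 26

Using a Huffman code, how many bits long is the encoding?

244

Greedily combine the two least-frequent nodes:
merge Z(7) and W(9): 16
merge X(14) and 16: 30
merge V(20) and P(23): 43
merge R(26) and 30: 56
merge 43 and 56: 99
Each symbol's bit-cost is frequency × depth; summing gives 244 bits (equivalently 16 + 30 + 43 + 56 + 99).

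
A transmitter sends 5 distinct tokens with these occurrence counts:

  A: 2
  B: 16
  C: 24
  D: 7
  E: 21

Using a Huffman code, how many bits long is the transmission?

Greedily combine the two least-frequent nodes:
A(2) + D(7) → 9
9 + B(16) → 25
E(21) + C(24) → 45
25 + 45 → 70
The encoded length is the sum of every internal node's weight: 9 + 25 + 45 + 70 = 149 bits.

149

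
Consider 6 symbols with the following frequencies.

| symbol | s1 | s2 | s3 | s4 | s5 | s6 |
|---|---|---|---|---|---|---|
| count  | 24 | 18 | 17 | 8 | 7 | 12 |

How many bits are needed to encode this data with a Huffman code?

Merge the two smallest weights repeatedly:
combine s5(7), s4(8) → 15
combine s6(12), 15 → 27
combine s3(17), s2(18) → 35
combine s1(24), 27 → 51
combine 35, 51 → 86
The encoded length is the sum of every internal node's weight: 15 + 27 + 35 + 51 + 86 = 214 bits.

214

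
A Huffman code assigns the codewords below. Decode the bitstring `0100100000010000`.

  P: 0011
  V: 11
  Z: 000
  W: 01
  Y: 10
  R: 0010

WRZRZ

Read left to right; each codeword is recognised as soon as it completes (prefix code):
  01→W | 0010→R | 000→Z | 0010→R | 000→Z
Decoded message: WRZRZ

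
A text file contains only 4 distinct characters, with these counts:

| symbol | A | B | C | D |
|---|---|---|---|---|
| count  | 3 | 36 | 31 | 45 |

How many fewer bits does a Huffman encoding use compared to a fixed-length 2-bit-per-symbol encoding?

Fixed-length: 2 bits × 115 symbols = 230 bits.
Huffman merges:
A(3) + C(31) → 34
34 + B(36) → 70
D(45) + 70 → 115
Huffman total = 34 + 70 + 115 = 219 bits.
Saving = 230 − 219 = 11 bits.

11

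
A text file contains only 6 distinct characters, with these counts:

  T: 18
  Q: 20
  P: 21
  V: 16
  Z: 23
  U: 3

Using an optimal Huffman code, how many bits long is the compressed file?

Merge the two smallest weights repeatedly:
combine U(3), V(16) → 19
combine T(18), 19 → 37
combine Q(20), P(21) → 41
combine Z(23), 37 → 60
combine 41, 60 → 101
Each symbol's bit-cost is frequency × depth; summing gives 258 bits (equivalently 19 + 37 + 41 + 60 + 101).

258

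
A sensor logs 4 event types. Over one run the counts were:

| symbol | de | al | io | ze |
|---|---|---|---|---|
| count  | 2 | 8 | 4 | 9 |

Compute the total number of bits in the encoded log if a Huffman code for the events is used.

Build the Huffman tree bottom-up:
de(2) + io(4) → 6
6 + al(8) → 14
ze(9) + 14 → 23
Each symbol's bit-cost is frequency × depth; summing gives 43 bits (equivalently 6 + 14 + 23).

43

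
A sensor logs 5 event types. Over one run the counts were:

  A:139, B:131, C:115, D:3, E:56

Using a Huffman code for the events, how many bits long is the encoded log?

947

Build the Huffman tree bottom-up:
combine D(3), E(56) → 59
combine 59, C(115) → 174
combine B(131), A(139) → 270
combine 174, 270 → 444
Each symbol's bit-cost is frequency × depth; summing gives 947 bits (equivalently 59 + 174 + 270 + 444).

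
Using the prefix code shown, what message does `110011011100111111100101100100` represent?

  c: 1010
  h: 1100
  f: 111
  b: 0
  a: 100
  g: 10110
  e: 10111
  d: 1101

Read left to right; each codeword is recognised as soon as it completes (prefix code):
  1100→h | 1101→d | 1100→h | 111→f | 111→f | 100→a | 10110→g | 0→b | 100→a
Decoded message: hdhffagba

hdhffagba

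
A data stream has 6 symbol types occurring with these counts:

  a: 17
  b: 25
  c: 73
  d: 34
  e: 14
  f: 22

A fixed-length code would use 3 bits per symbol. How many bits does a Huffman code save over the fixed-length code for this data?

Fixed-length: 3 bits × 185 symbols = 555 bits.
Huffman merges:
e(14) + a(17) → 31
f(22) + b(25) → 47
31 + d(34) → 65
47 + 65 → 112
c(73) + 112 → 185
Huffman total = 31 + 47 + 65 + 112 + 185 = 440 bits.
Saving = 555 − 440 = 115 bits.

115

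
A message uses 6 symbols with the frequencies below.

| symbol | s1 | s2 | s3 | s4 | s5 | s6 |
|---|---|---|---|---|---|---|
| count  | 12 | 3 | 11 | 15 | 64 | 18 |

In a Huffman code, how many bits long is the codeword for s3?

4

Repeatedly merge the two smallest:
merge s2(3) and s3(11): 14
merge s1(12) and 14: 26
merge s4(15) and s6(18): 33
merge 26 and 33: 59
merge 59 and s5(64): 123
s3's leaf is at depth 4, giving a 4-bit codeword.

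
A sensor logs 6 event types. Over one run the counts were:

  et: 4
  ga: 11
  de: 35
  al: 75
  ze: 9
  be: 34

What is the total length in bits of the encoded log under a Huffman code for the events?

356

Build the Huffman tree bottom-up:
et(4) + ze(9) → 13
ga(11) + 13 → 24
24 + be(34) → 58
de(35) + 58 → 93
al(75) + 93 → 168
Each symbol's bit-cost is frequency × depth; summing gives 356 bits (equivalently 13 + 24 + 58 + 93 + 168).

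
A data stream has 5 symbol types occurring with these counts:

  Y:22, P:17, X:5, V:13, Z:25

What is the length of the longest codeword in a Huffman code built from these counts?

3

Merge the two lowest-weight nodes at each step:
merge X(5) and V(13): 18
merge P(17) and 18: 35
merge Y(22) and Z(25): 47
merge 35 and 47: 82
The first pair merged (X, V) ends up deepest, at depth 3.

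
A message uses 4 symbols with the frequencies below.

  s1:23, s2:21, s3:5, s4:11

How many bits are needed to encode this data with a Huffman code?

113

Greedily combine the two least-frequent nodes:
s3(5) + s4(11) → 16
16 + s2(21) → 37
s1(23) + 37 → 60
Each symbol's bit-cost is frequency × depth; summing gives 113 bits (equivalently 16 + 37 + 60).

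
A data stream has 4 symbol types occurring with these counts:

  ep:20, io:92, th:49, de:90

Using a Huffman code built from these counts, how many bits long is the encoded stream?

Greedily combine the two least-frequent nodes:
combine ep(20), th(49) → 69
combine 69, de(90) → 159
combine io(92), 159 → 251
Each symbol's bit-cost is frequency × depth; summing gives 479 bits (equivalently 69 + 159 + 251).

479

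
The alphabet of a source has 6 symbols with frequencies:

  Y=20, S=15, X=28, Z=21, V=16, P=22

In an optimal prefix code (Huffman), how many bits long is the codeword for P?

Repeatedly merge the two smallest:
S(15) + V(16) → 31
Y(20) + Z(21) → 41
P(22) + X(28) → 50
31 + 41 → 72
50 + 72 → 122
The subtree containing P is merged 2 times, so code length = 2.

2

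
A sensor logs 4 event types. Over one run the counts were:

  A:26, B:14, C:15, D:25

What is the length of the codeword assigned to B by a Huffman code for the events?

Huffman merges, smallest pair first:
combine B(14), C(15) → 29
combine D(25), A(26) → 51
combine 29, 51 → 80
B's leaf is at depth 2, giving a 2-bit codeword.

2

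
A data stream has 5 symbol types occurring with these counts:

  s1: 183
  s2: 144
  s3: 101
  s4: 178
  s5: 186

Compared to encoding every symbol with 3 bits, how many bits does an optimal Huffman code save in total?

Fixed-length: 3 bits × 792 symbols = 2376 bits.
Huffman merges:
combine s3(101), s2(144) → 245
combine s4(178), s1(183) → 361
combine s5(186), 245 → 431
combine 361, 431 → 792
Huffman total = 245 + 361 + 431 + 792 = 1829 bits.
Saving = 2376 − 1829 = 547 bits.

547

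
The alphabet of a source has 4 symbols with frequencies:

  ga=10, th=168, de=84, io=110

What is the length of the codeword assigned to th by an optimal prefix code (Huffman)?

1

Build the tree from the bottom:
merge ga(10) and de(84): 94
merge 94 and io(110): 204
merge th(168) and 204: 372
th sits one level below the root: a 1-bit codeword.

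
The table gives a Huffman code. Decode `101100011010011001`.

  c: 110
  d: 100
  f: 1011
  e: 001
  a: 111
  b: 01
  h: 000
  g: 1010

Read left to right; each codeword is recognised as soon as it completes (prefix code):
  1011→f | 000→h | 110→c | 100→d | 110→c | 01→b
Decoded message: fhcdcb

fhcdcb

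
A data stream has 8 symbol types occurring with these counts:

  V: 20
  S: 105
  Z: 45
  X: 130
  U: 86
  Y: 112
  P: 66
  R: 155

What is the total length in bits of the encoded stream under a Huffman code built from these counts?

2067

Build the Huffman tree bottom-up:
merge V(20) and Z(45): 65
merge 65 and P(66): 131
merge U(86) and S(105): 191
merge Y(112) and X(130): 242
merge 131 and R(155): 286
merge 191 and 242: 433
merge 286 and 433: 719
Total encoded bits = sum of merged weights = 65 + 131 + 191 + 242 + 286 + 433 + 719 = 2067.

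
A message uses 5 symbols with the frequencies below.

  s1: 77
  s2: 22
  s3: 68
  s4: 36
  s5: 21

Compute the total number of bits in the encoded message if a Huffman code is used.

Greedily combine the two least-frequent nodes:
combine s5(21), s2(22) → 43
combine s4(36), 43 → 79
combine s3(68), s1(77) → 145
combine 79, 145 → 224
The encoded length is the sum of every internal node's weight: 43 + 79 + 145 + 224 = 491 bits.

491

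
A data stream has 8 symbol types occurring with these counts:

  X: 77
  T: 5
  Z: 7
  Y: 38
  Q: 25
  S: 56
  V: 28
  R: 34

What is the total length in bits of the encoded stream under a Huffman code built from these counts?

Build the Huffman tree bottom-up:
T(5) + Z(7) → 12
12 + Q(25) → 37
V(28) + R(34) → 62
37 + Y(38) → 75
S(56) + 62 → 118
75 + X(77) → 152
118 + 152 → 270
Each symbol's bit-cost is frequency × depth; summing gives 726 bits (equivalently 12 + 37 + 62 + 75 + 118 + 152 + 270).

726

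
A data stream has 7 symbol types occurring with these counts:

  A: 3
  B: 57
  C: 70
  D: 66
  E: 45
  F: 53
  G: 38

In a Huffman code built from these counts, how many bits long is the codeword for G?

4

Build the tree from the bottom:
combine A(3), G(38) → 41
combine 41, E(45) → 86
combine F(53), B(57) → 110
combine D(66), C(70) → 136
combine 86, 110 → 196
combine 136, 196 → 332
G sits 4 levels below the root, so its codeword is 4 bits.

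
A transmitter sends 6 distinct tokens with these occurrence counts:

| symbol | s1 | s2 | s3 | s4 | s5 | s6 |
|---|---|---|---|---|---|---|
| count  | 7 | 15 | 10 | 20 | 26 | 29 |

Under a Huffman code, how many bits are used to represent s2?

3

Repeatedly merge the two smallest:
s1(7) + s3(10) → 17
s2(15) + 17 → 32
s4(20) + s5(26) → 46
s6(29) + 32 → 61
46 + 61 → 107
The subtree containing s2 is merged 3 times, so code length = 3.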